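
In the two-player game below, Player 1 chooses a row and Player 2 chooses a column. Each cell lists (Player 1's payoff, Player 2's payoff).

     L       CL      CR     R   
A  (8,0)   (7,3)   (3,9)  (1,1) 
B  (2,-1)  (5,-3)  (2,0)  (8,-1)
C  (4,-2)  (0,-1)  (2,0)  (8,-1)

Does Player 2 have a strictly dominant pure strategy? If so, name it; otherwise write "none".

CR vs L: A: 9>0, B: 0>-1, C: 0>-2.
CR vs CL: A: 9>3, B: 0>-3, C: 0>-1.
CR vs R: A: 9>1, B: 0>-1, C: 0>-1.
CR strictly beats every other strategy against every opponent action, so it is strictly dominant.

CR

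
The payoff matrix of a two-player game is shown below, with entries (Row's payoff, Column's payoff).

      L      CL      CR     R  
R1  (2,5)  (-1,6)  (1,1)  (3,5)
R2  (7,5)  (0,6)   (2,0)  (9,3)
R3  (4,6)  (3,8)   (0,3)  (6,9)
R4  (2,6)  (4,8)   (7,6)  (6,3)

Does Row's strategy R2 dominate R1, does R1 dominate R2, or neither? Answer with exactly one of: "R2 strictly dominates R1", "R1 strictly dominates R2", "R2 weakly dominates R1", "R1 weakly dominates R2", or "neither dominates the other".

Compare R2 to R1 across each opponent action: L: 7>2, CL: 0>-1, CR: 2>1, R: 9>3.
Every comparison favours R2, so R2 strictly dominates R1.

R2 strictly dominates R1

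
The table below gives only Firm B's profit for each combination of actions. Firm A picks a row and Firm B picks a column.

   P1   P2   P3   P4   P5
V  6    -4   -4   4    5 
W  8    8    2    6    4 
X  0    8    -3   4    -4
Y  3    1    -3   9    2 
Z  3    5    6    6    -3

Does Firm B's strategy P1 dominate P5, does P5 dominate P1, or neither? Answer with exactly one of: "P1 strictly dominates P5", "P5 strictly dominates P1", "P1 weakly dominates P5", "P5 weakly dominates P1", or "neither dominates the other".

P1's payoffs vs P5's, by Firm A's action — V: 6>5, W: 8>4, X: 0>-4, Y: 3>2, Z: 3>-3.
P1 gives a strictly higher payoff against each opponent action, so P1 strictly dominates P5.

P1 strictly dominates P5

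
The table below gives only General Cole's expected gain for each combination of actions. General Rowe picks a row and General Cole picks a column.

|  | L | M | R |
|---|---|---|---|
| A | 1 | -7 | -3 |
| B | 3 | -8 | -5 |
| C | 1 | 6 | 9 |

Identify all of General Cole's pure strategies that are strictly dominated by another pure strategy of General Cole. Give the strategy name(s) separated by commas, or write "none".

M

L: no other strategy beats it everywhere (M at A (1>-7); R at A (1>-3)).
R strictly dominates M — A: -3>-7, B: -5>-8, C: 9>6.
R: no other strategy beats it everywhere (L at C (9>1); M at A (-3>-7)).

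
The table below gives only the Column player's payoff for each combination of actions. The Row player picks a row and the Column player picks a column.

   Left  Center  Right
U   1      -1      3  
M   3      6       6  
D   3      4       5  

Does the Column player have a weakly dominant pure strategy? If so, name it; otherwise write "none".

Right vs Left: U: 3>1, M: 6>3, D: 5>3.
Right vs Center: U: 3>-1, M: 6=6, D: 5>4.
Right is at least as good as every other strategy against every opponent action, so it is weakly dominant.

Right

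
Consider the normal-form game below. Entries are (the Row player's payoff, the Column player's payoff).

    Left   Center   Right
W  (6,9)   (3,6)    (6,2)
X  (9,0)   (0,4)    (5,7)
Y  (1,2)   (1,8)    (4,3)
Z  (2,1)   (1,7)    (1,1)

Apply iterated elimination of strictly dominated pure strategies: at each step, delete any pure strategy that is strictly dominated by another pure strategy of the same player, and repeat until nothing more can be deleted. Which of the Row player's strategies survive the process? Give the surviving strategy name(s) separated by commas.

W, X

The Row player's strategy Y is strictly dominated by W (Left: 6>1, Center: 3>1, Right: 6>4) and is removed.
For the Row player, W strictly dominates Z on the remaining columns (Left: 6>2, Center: 3>1, Right: 6>1); eliminate Z.
Among the remaining strategies, none is strictly dominated by another pure strategy of the same player, so the elimination stops.
Surviving strategies — the Row player: {W, X}; the Column player: {Left, Center, Right}.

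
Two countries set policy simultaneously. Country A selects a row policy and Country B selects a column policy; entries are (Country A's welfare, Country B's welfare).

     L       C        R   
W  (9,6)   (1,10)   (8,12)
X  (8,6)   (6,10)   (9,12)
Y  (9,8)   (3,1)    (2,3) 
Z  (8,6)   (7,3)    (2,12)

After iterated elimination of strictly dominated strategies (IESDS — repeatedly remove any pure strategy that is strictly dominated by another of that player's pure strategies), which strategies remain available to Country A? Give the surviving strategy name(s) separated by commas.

Column C is eliminated: R beats it against every remaining row (W: 12>10, X: 12>10, Y: 3>1, Z: 12>3).
Row Z is eliminated: W beats it against every remaining column (L: 9>8, R: 8>2).
Among the remaining strategies, none is strictly dominated by another pure strategy of the same player, so the elimination stops.
Surviving strategies — Country A: {W, X, Y}; Country B: {L, R}.

W, X, Y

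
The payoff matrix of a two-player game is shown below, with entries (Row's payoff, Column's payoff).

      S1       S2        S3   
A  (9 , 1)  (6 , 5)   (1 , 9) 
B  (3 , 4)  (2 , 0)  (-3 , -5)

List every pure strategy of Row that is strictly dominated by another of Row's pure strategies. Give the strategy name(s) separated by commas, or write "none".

Nothing dominates A: B at S1 (9>3).
A strictly dominates B — S1: 9>3, S2: 6>2, S3: 1>-3.

B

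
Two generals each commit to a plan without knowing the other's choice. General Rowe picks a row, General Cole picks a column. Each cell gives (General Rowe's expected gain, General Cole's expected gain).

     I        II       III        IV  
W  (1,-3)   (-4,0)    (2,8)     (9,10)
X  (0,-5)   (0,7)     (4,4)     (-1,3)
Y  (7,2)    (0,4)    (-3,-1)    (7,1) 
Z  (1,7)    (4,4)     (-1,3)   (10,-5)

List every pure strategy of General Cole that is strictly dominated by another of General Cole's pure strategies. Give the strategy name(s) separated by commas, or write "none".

none

Nothing dominates I: II at Z (7>4); III at Y (2>-1); IV at Y (2>1).
Nothing dominates II: I at W (0>-3); III at X (7>4); IV at X (7>3).
III: no other strategy beats it everywhere (I at W (8>-3); II at W (8>0); IV at X (4>3)).
Nothing dominates IV: I at W (10>-3); II at W (10>0); III at W (10>8).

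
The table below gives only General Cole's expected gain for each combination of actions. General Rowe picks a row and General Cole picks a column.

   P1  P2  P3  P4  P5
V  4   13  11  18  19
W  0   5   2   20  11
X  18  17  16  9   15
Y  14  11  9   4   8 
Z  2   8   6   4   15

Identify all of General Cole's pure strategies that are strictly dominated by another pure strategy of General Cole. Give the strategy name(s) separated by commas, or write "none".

P1 is not dominated — it holds its own against P2 at X (18>17); P3 at X (18>16); P4 at X (18>9); P5 at X (18>15).
P2: no other strategy beats it everywhere (P1 at V (13>4); P3 at V (13>11); P4 at X (17>9); P5 at X (17>15)).
P3: dominated, since P2 does at least as well everywhere (V: 13>11, W: 5>2, X: 17>16, Y: 11>9, Z: 8>6).
P4 is not dominated — it holds its own against P1 at V (18>4); P2 at V (18>13); P3 at V (18>11); P5 at W (20>11).
P5 is not dominated — it holds its own against P1 at V (19>4); P2 at V (19>13); P3 at V (19>11); P4 at V (19>18).

P3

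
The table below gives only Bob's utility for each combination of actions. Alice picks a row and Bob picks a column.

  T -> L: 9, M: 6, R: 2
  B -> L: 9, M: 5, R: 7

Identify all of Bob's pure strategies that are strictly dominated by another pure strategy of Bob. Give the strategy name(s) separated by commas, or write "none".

L is not dominated — it holds its own against M at T (9>6); R at T (9>2).
L strictly dominates M — T: 9>6, B: 9>5.
L strictly dominates R — T: 9>2, B: 9>7.

M, R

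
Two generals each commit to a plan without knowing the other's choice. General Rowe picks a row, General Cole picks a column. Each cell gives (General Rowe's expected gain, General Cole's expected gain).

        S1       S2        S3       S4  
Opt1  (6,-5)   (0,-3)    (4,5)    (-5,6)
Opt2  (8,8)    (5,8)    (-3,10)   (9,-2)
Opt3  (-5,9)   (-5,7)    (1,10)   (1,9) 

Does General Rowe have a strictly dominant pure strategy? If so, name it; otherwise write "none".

Opt1 fails to dominate Opt2 at S1 (6<8).
Opt2 fails to dominate Opt1 at S3 (-3<4).
Opt3 fails to dominate Opt1 at S1 (-5<6).
No single strategy dominates all the others.

none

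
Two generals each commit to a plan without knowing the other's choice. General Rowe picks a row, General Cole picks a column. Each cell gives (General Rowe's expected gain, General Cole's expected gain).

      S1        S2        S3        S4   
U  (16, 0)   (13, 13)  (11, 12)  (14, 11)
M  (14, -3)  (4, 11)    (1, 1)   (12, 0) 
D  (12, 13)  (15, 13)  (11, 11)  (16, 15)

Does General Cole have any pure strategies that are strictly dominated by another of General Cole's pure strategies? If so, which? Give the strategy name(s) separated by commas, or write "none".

S1: dominated, since S4 does at least as well everywhere (U: 11>0, M: 0>-3, D: 15>13).
S2 is not dominated — it holds its own against S1 at U (13>0); S3 at U (13>12); S4 at U (13>11).
S2 strictly dominates S3 — U: 13>12, M: 11>1, D: 13>11.
S4 is not dominated — it holds its own against S1 at U (11>0); S2 at D (15>13); S3 at D (15>11).

S1, S3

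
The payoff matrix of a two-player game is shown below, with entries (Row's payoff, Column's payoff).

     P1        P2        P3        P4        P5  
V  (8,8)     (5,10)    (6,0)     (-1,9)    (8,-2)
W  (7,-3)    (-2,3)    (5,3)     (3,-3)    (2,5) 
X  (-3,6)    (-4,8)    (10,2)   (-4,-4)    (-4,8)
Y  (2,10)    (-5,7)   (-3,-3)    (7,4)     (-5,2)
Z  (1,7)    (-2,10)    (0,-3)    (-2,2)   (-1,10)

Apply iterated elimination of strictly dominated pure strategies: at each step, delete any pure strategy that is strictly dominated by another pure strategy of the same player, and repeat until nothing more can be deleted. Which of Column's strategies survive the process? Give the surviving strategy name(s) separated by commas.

For Row, V strictly dominates Z on the remaining columns (P1: 8>1, P2: 5>-2, P3: 6>0, P4: -1>-2, P5: 8>-1); eliminate Z.
For Column, P2 strictly dominates P4 on the remaining rows (V: 10>9, W: 3>-3, X: 8>-4, Y: 7>4); eliminate P4.
Row's strategy W is strictly dominated by V (P1: 8>7, P2: 5>-2, P3: 6>5, P5: 8>2) and is removed.
For Row, V strictly dominates Y on the remaining columns (P1: 8>2, P2: 5>-5, P3: 6>-3, P5: 8>-5); eliminate Y.
Column P1 is eliminated: P2 beats it against every remaining row (V: 10>8, X: 8>6).
For Column, P2 strictly dominates P3 on the remaining rows (V: 10>0, X: 8>2); eliminate P3.
Row X is eliminated: V beats it against every remaining column (P2: 5>-4, P5: 8>-4).
Column P5 is eliminated: P2 beats it against every remaining row (V: 10>-2).
Among the remaining strategies, none is strictly dominated by another pure strategy of the same player, so the elimination stops.
Surviving strategies — Row: {V}; Column: {P2}.

P2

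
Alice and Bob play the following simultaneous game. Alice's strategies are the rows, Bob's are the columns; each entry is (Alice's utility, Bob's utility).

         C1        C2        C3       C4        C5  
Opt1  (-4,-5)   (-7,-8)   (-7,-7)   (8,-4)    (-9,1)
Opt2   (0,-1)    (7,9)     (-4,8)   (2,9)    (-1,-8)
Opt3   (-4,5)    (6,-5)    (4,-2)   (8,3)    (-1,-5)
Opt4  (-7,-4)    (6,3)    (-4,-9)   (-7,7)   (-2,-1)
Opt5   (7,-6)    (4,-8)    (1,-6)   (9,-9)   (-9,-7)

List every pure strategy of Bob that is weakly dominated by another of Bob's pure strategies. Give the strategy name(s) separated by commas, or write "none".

C1 is not dominated — it holds its own against C2 at Opt1 (-5>-8); C3 at Opt1 (-5>-7); C4 at Opt3 (5>3); C5 at Opt2 (-1>-8).
Nothing dominates C2: C1 at Opt2 (9>-1); C3 at Opt2 (9>8); C4 at Opt5 (-8>-9); C5 at Opt2 (9>-8).
C3 is not dominated — it holds its own against C1 at Opt2 (8>-1); C2 at Opt1 (-7>-8); C4 at Opt5 (-6>-9); C5 at Opt2 (8>-8).
C4 is not dominated — it holds its own against C1 at Opt1 (-4>-5); C2 at Opt1 (-4>-8); C3 at Opt1 (-4>-7); C5 at Opt2 (9>-8).
C5 is not dominated — it holds its own against C1 at Opt1 (1>-5); C2 at Opt1 (1>-8); C3 at Opt1 (1>-7); C4 at Opt1 (1>-4).

none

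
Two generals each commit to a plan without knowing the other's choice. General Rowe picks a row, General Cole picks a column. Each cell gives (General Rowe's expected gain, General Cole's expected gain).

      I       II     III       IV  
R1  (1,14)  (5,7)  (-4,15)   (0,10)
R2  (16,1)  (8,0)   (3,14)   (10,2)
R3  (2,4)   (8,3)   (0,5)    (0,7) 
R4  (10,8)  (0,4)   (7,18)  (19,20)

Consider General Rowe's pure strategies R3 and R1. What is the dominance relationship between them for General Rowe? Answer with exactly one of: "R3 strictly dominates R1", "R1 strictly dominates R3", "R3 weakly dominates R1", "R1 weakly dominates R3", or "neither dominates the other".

R3 weakly dominates R1

Compare R3 to R1 across each opponent action: I: 2>1, II: 8>5, III: 0>-4, IV: 0=0.
R3 is at least as good everywhere and strictly better somewhere (tied only at IV), so R3 weakly but not strictly dominates R1.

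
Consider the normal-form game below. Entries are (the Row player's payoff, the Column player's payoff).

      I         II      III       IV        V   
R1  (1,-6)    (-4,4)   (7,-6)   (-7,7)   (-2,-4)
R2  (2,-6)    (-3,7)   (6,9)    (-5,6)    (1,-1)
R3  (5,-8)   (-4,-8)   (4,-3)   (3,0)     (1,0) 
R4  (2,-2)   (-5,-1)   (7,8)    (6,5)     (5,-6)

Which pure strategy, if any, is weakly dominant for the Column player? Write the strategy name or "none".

I fails to dominate II at R1 (-6<4).
II fails to dominate III at R2 (7<9).
III fails to dominate II at R1 (-6<4).
IV fails to dominate II at R2 (6<7).
V fails to dominate I at R4 (-6<-2).
No single strategy dominates all the others.

none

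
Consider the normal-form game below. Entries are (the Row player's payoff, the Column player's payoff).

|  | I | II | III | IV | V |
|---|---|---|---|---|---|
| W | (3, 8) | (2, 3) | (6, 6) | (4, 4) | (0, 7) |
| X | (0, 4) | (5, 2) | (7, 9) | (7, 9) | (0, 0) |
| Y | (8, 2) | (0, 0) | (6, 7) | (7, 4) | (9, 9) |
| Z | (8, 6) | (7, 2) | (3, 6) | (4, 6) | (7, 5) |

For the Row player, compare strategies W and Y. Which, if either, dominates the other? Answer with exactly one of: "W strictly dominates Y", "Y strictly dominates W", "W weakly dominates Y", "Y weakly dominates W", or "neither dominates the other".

W's payoffs vs Y's, by the Column player's action — I: 3<8, II: 2>0, III: 6=6, IV: 4<7, V: 0<9.
W does better at II but worse at I, IV, V; neither strategy dominates the other.

neither dominates the other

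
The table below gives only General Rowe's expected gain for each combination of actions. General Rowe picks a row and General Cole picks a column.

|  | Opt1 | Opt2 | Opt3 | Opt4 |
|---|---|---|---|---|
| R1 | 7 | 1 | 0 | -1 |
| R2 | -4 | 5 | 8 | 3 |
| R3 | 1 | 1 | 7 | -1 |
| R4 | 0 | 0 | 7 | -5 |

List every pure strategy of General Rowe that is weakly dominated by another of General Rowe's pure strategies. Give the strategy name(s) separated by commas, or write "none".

R1: no other strategy beats it everywhere (R2 at Opt1 (7>-4); R3 at Opt1 (7>1); R4 at Opt1 (7>0)).
Nothing dominates R2: R1 at Opt2 (5>1); R3 at Opt2 (5>1); R4 at Opt2 (5>0).
Nothing dominates R3: R1 at Opt3 (7>0); R2 at Opt1 (1>-4); R4 at Opt1 (1>0).
R4: dominated, since R3 does at least as well everywhere (Opt1: 1>0, Opt2: 1>0, Opt3: 7=7, Opt4: -1>-5).

R4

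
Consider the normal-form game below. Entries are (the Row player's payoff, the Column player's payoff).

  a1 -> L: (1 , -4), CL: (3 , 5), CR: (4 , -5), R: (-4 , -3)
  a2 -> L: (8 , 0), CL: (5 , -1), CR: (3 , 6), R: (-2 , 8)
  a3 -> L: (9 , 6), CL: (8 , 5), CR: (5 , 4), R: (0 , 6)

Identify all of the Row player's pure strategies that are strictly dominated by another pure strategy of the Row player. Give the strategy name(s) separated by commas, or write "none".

a1, a2

a1 is strictly dominated by a3 (L: 9>1, CL: 8>3, CR: 5>4, R: 0>-4).
a2 is strictly dominated by a3 (L: 9>8, CL: 8>5, CR: 5>3, R: 0>-2).
Nothing dominates a3: a1 at L (9>1); a2 at L (9>8).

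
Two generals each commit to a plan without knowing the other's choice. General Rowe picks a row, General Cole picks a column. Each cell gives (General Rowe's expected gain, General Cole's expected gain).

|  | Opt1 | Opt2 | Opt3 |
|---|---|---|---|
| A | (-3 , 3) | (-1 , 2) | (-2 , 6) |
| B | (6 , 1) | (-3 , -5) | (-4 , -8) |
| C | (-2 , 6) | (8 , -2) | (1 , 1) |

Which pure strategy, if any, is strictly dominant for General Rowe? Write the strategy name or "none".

none

A fails to dominate B at Opt1 (-3<6).
B fails to dominate A at Opt2 (-3<-1).
C fails to dominate B at Opt1 (-2<6).
No single strategy dominates all the others.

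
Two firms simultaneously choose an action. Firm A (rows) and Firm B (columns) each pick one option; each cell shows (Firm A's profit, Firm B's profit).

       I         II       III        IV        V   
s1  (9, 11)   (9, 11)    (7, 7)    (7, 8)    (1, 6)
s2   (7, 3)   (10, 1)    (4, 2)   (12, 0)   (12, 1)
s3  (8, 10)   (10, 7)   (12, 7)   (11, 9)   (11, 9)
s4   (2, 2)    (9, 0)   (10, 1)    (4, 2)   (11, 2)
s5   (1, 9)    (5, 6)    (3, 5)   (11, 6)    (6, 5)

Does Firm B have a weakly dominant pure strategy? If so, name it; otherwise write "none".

I vs II: s1: 11=11, s2: 3>1, s3: 10>7, s4: 2>0, s5: 9>6.
I vs III: s1: 11>7, s2: 3>2, s3: 10>7, s4: 2>1, s5: 9>5.
I vs IV: s1: 11>8, s2: 3>0, s3: 10>9, s4: 2=2, s5: 9>6.
I vs V: s1: 11>6, s2: 3>1, s3: 10>9, s4: 2=2, s5: 9>5.
I is at least as good as every other strategy against every opponent action, so it is weakly dominant.

I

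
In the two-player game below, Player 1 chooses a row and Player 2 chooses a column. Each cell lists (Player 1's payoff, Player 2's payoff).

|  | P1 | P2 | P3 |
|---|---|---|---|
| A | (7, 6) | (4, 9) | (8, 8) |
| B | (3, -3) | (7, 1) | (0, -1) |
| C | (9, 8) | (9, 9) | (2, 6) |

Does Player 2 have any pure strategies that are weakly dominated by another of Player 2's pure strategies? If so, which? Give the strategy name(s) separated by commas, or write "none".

P1, P3

P2 weakly dominates P1 — A: 9>6, B: 1>-3, C: 9>8.
Nothing dominates P2: P1 at A (9>6); P3 at A (9>8).
P3 is weakly dominated by P2 (A: 9>8, B: 1>-1, C: 9>6).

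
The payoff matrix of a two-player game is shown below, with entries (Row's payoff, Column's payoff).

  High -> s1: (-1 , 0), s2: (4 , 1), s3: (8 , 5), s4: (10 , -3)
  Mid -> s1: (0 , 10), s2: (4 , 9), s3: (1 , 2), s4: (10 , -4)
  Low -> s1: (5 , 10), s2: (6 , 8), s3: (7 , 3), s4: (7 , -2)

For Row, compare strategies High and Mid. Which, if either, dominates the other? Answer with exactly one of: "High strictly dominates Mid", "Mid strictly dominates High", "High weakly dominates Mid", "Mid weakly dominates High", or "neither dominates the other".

High's payoffs vs Mid's, by Column's action — s1: -1<0, s2: 4=4, s3: 8>1, s4: 10=10.
High does better at s3 but worse at s1; neither strategy dominates the other.

neither dominates the other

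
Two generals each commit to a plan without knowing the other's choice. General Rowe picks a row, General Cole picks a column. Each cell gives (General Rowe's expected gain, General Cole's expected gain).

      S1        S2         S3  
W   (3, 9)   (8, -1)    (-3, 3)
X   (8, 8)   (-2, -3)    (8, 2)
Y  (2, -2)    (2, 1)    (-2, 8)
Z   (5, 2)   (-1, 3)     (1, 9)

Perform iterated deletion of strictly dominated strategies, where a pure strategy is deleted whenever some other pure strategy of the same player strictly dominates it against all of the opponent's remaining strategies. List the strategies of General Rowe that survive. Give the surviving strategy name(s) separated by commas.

X

Column S2 is eliminated: S3 beats it against every remaining row (W: 3>-1, X: 2>-3, Y: 8>1, Z: 9>3).
Row W is eliminated: X beats it against every remaining column (S1: 8>3, S3: 8>-3).
For General Rowe, X strictly dominates Y on the remaining columns (S1: 8>2, S3: 8>-2); eliminate Y.
Row Z is eliminated: X beats it against every remaining column (S1: 8>5, S3: 8>1).
Column S3 is eliminated: S1 beats it against every remaining row (X: 8>2).
Among the remaining strategies, none is strictly dominated by another pure strategy of the same player, so the elimination stops.
Surviving strategies — General Rowe: {X}; General Cole: {S1}.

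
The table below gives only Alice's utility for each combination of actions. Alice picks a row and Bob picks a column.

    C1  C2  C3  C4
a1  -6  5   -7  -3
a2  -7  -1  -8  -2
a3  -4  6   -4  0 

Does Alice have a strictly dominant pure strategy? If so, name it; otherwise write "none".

a3 vs a1: C1: -4>-6, C2: 6>5, C3: -4>-7, C4: 0>-3.
a3 vs a2: C1: -4>-7, C2: 6>-1, C3: -4>-8, C4: 0>-2.
a3 strictly beats every other strategy against every opponent action, so it is strictly dominant.

a3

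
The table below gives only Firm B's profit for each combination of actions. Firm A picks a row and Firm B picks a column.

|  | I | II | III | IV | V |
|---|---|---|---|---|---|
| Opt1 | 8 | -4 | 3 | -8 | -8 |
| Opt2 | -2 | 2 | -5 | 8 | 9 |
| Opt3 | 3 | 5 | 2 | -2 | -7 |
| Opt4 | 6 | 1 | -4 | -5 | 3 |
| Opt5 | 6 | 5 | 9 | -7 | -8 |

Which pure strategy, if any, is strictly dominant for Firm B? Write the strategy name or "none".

I fails to dominate II at Opt2 (-2<2).
II fails to dominate I at Opt1 (-4<8).
III fails to dominate I at Opt1 (3<8).
IV fails to dominate I at Opt1 (-8<8).
V fails to dominate I at Opt1 (-8<8).
No single strategy dominates all the others.

none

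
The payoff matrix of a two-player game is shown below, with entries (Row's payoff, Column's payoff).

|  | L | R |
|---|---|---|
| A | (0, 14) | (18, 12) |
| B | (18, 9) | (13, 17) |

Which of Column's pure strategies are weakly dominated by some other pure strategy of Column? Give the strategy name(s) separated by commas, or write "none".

Nothing dominates L: R at A (14>12).
R: no other strategy beats it everywhere (L at B (17>9)).

none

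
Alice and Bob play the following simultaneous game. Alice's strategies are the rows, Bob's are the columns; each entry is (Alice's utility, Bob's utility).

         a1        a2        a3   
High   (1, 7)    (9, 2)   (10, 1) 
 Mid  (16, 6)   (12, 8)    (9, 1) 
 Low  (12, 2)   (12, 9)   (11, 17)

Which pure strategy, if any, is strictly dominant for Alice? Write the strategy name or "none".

none

High fails to dominate Mid at a1 (1<16).
Mid fails to dominate High at a3 (9<10).
Low fails to dominate Mid at a1 (12<16).
No single strategy dominates all the others.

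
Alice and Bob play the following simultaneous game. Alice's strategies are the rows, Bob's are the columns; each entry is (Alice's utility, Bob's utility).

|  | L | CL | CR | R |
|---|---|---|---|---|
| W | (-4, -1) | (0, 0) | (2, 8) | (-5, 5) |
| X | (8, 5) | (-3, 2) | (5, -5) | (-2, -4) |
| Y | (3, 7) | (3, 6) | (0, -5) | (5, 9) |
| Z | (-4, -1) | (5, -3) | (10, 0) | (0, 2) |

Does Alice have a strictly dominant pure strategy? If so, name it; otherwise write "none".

none

W fails to dominate X at L (-4<8).
X fails to dominate W at CL (-3<0).
Y fails to dominate W at CR (0<2).
Z fails to dominate W at L (-4=-4).
No single strategy dominates all the others.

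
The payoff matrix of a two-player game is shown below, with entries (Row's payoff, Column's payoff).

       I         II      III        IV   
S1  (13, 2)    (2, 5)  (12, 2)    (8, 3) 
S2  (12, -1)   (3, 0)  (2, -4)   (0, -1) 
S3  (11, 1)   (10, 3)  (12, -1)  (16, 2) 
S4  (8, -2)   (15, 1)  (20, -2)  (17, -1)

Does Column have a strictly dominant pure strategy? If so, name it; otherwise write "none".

II vs I: S1: 5>2, S2: 0>-1, S3: 3>1, S4: 1>-2.
II vs III: S1: 5>2, S2: 0>-4, S3: 3>-1, S4: 1>-2.
II vs IV: S1: 5>3, S2: 0>-1, S3: 3>2, S4: 1>-1.
II strictly beats every other strategy against every opponent action, so it is strictly dominant.

II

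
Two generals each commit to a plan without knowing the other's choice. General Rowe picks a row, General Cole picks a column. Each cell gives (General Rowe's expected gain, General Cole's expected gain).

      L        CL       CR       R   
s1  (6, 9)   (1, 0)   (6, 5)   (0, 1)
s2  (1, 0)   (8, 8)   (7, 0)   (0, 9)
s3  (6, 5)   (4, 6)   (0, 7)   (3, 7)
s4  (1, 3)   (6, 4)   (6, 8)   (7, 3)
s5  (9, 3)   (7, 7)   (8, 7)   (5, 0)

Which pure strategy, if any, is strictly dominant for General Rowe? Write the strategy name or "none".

none

s1 fails to dominate s2 at CL (1<8).
s2 fails to dominate s1 at L (1<6).
s3 fails to dominate s1 at L (6=6).
s4 fails to dominate s1 at L (1<6).
s5 fails to dominate s2 at CL (7<8).
No single strategy dominates all the others.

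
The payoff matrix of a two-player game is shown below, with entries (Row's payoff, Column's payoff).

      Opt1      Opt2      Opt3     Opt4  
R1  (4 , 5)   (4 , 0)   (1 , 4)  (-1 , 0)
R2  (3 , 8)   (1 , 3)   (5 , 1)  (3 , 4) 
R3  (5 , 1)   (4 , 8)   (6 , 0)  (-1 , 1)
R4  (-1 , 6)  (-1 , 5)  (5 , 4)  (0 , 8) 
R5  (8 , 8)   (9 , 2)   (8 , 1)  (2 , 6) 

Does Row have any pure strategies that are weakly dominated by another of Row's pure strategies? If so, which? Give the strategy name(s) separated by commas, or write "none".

R1: dominated, since R3 does at least as well everywhere (Opt1: 5>4, Opt2: 4=4, Opt3: 6>1, Opt4: -1=-1).
R2: no other strategy beats it everywhere (R1 at Opt3 (5>1); R3 at Opt4 (3>-1); R4 at Opt1 (3>-1); R5 at Opt4 (3>2)).
R5 weakly dominates R3 — Opt1: 8>5, Opt2: 9>4, Opt3: 8>6, Opt4: 2>-1.
R4 is weakly dominated by R2 (Opt1: 3>-1, Opt2: 1>-1, Opt3: 5=5, Opt4: 3>0).
R5 is not dominated — it holds its own against R1 at Opt1 (8>4); R2 at Opt1 (8>3); R3 at Opt1 (8>5); R4 at Opt1 (8>-1).

R1, R3, R4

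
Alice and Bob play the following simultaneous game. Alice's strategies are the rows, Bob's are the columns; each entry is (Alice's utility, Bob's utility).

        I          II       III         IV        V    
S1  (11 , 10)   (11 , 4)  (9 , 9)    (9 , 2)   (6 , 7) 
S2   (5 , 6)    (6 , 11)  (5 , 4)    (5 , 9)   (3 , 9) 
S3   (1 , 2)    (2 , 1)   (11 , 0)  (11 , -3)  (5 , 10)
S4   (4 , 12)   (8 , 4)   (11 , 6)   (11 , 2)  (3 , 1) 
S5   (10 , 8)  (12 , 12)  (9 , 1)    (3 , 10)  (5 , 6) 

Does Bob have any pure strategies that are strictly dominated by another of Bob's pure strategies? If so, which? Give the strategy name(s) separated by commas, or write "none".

III, IV

I: no other strategy beats it everywhere (II at S1 (10>4); III at S1 (10>9); IV at S1 (10>2); V at S1 (10>7)).
II is not dominated — it holds its own against I at S2 (11>6); III at S2 (11>4); IV at S1 (4>2); V at S2 (11>9).
III is strictly dominated by I (S1: 10>9, S2: 6>4, S3: 2>0, S4: 12>6, S5: 8>1).
II strictly dominates IV — S1: 4>2, S2: 11>9, S3: 1>-3, S4: 4>2, S5: 12>10.
V is not dominated — it holds its own against I at S2 (9>6); II at S1 (7>4); III at S2 (9>4); IV at S1 (7>2).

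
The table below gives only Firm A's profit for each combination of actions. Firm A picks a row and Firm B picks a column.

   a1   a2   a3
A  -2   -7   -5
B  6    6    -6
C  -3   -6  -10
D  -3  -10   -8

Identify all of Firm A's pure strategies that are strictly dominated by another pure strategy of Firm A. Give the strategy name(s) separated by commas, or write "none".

C, D

A is not dominated — it holds its own against B at a3 (-5>-6); C at a1 (-2>-3); D at a1 (-2>-3).
Nothing dominates B: A at a1 (6>-2); C at a1 (6>-3); D at a1 (6>-3).
B strictly dominates C — a1: 6>-3, a2: 6>-6, a3: -6>-10.
D: dominated, since A does at least as well everywhere (a1: -2>-3, a2: -7>-10, a3: -5>-8).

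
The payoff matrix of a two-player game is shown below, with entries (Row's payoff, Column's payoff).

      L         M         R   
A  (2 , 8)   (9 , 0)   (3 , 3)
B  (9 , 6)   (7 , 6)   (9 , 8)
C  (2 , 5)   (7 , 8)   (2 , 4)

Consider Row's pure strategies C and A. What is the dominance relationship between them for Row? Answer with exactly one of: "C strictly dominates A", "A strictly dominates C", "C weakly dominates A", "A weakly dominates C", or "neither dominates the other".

Compare C to A across every action of Column: L: 2=2, M: 7<9, R: 2<3.
A is at least as good everywhere and strictly better somewhere (tied at L), so A weakly dominates C.

A weakly dominates C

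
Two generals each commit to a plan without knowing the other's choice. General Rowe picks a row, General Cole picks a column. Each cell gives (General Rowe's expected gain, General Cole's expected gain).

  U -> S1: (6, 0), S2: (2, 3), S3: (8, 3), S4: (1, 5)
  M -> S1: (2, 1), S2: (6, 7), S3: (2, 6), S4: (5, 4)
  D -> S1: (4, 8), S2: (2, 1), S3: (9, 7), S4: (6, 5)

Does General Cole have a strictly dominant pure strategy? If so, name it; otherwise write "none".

none

S1 fails to dominate S2 at U (0<3).
S2 fails to dominate S1 at D (1<8).
S3 fails to dominate S1 at D (7<8).
S4 fails to dominate S1 at D (5<8).
No single strategy dominates all the others.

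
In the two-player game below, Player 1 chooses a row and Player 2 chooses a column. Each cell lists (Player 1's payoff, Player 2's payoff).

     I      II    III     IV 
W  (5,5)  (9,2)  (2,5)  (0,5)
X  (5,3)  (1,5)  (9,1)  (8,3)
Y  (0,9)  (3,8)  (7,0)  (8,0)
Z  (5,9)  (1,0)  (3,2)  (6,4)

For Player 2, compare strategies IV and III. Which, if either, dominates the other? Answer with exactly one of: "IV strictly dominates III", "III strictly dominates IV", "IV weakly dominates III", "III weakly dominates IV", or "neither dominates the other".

Compare IV to III across each opponent action: W: 5=5, X: 3>1, Y: 0=0, Z: 4>2.
IV is at least as good everywhere and strictly better somewhere (tied only at W, Y), so IV weakly but not strictly dominates III.

IV weakly dominates III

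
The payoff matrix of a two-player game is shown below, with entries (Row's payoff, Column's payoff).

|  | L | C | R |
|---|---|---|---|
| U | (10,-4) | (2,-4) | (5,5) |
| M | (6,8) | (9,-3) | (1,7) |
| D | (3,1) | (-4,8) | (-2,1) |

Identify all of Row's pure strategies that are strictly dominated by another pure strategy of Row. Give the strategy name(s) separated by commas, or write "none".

Nothing dominates U: M at L (10>6); D at L (10>3).
M: no other strategy beats it everywhere (U at C (9>2); D at L (6>3)).
D is strictly dominated by U (L: 10>3, C: 2>-4, R: 5>-2).

D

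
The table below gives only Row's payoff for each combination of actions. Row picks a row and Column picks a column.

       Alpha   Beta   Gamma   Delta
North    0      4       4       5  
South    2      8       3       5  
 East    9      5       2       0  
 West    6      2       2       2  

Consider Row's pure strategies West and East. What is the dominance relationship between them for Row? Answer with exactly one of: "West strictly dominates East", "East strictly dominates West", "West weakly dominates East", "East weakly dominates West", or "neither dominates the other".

neither dominates the other

West's payoffs vs East's, by Column's action — Alpha: 6<9, Beta: 2<5, Gamma: 2=2, Delta: 2>0.
West does better at Delta but worse at Alpha, Beta; neither strategy dominates the other.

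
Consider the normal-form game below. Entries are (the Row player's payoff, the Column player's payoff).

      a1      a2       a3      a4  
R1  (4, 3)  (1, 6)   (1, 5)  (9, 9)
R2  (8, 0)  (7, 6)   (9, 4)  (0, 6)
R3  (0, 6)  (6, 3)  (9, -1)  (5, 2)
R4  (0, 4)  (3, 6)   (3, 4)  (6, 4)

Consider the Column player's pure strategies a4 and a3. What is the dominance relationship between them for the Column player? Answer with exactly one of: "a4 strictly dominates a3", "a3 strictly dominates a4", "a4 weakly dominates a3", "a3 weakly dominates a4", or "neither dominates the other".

a4's payoffs vs a3's, by the Row player's action — R1: 9>5, R2: 6>4, R3: 2>-1, R4: 4=4.
a4 is at least as good everywhere and strictly better somewhere (tied only at R4), so a4 weakly but not strictly dominates a3.

a4 weakly dominates a3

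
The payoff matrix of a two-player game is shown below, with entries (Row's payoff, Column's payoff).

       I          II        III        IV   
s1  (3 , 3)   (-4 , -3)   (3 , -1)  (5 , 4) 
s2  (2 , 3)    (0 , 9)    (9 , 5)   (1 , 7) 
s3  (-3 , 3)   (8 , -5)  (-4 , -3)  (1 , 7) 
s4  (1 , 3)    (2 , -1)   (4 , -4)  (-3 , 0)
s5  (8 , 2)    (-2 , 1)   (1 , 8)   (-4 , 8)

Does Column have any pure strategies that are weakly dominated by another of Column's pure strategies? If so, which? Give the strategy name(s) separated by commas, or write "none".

III

I: no other strategy beats it everywhere (II at s1 (3>-3); III at s1 (3>-1); IV at s4 (3>0)).
II is not dominated — it holds its own against I at s2 (9>3); III at s2 (9>5); IV at s2 (9>7).
III: dominated, since IV does at least as well everywhere (s1: 4>-1, s2: 7>5, s3: 7>-3, s4: 0>-4, s5: 8=8).
IV: no other strategy beats it everywhere (I at s1 (4>3); II at s1 (4>-3); III at s1 (4>-1)).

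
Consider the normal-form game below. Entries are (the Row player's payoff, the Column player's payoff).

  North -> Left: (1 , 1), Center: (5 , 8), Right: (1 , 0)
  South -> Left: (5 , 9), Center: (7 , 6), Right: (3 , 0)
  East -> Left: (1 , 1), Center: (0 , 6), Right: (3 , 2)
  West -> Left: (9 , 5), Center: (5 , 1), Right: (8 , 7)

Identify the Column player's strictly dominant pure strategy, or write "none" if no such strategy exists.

none

Left fails to dominate Center at North (1<8).
Center fails to dominate Left at South (6<9).
Right fails to dominate Left at North (0<1).
No single strategy dominates all the others.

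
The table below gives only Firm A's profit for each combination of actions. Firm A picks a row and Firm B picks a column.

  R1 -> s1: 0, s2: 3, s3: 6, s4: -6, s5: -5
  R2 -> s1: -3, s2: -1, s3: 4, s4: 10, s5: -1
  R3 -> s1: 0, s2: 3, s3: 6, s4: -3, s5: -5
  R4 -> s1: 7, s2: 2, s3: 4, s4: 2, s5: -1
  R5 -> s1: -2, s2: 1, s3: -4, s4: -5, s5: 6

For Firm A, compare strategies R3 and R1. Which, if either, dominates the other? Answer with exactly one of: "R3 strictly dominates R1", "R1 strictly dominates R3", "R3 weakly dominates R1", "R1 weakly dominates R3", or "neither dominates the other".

R3 weakly dominates R1

R3's payoffs vs R1's, by Firm B's action — s1: 0=0, s2: 3=3, s3: 6=6, s4: -3>-6, s5: -5=-5.
R3 is at least as good everywhere and strictly better somewhere (tied only at s1, s2, s3, s5), so R3 weakly but not strictly dominates R1.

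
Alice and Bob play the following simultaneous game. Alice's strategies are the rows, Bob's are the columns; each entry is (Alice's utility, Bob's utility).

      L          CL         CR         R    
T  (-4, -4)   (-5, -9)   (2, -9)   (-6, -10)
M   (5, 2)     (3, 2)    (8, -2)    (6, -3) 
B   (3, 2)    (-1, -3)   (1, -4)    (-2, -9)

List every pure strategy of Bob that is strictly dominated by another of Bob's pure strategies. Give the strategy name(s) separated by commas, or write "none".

L: no other strategy beats it everywhere (CL at T (-4>-9); CR at T (-4>-9); R at T (-4>-10)).
Nothing dominates CL: L at M (2=2); CR at T (-9=-9); R at T (-9>-10).
CR is strictly dominated by L (T: -4>-9, M: 2>-2, B: 2>-4).
R: dominated, since L does at least as well everywhere (T: -4>-10, M: 2>-3, B: 2>-9).

CR, R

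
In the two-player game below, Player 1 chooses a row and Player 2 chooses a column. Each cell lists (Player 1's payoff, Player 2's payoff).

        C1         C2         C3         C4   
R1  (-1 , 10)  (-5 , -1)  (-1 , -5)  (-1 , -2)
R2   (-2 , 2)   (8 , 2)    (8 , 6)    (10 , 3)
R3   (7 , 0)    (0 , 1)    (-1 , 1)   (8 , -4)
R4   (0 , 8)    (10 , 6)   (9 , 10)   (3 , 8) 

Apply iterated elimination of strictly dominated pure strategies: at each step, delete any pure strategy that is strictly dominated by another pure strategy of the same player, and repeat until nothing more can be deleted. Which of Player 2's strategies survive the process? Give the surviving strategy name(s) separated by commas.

C3

Row R1 is eliminated: R4 beats it against every remaining column (C1: 0>-1, C2: 10>-5, C3: 9>-1, C4: 3>-1).
Column C1 is eliminated: C3 beats it against every remaining row (R2: 6>2, R3: 1>0, R4: 10>8).
Row R3 is eliminated: R2 beats it against every remaining column (C2: 8>0, C3: 8>-1, C4: 10>8).
Column C2 is eliminated: C3 beats it against every remaining row (R2: 6>2, R4: 10>6).
For Player 2, C3 strictly dominates C4 on the remaining rows (R2: 6>3, R4: 10>8); eliminate C4.
Row R2 is eliminated: R4 beats it against every remaining column (C3: 9>8).
Among the remaining strategies, none is strictly dominated by another pure strategy of the same player, so the elimination stops.
Surviving strategies — Player 1: {R4}; Player 2: {C3}.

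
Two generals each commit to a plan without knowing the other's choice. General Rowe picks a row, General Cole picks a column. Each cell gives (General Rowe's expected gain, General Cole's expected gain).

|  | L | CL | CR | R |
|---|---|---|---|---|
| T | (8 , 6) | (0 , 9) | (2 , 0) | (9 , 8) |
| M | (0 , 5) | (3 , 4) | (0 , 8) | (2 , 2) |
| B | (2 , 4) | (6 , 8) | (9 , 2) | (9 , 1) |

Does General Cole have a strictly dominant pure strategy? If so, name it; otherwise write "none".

none

L fails to dominate CL at T (6<9).
CL fails to dominate L at M (4<5).
CR fails to dominate L at T (0<6).
R fails to dominate L at M (2<5).
No single strategy dominates all the others.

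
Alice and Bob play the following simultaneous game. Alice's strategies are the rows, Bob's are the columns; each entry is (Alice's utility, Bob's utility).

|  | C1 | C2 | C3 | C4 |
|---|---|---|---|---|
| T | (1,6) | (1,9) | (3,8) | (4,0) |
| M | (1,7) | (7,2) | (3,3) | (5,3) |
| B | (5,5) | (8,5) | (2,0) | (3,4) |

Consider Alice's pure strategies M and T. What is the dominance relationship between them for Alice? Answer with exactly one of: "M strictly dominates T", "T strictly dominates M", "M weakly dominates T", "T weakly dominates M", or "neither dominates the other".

M weakly dominates T

M's payoffs vs T's, by Bob's action — C1: 1=1, C2: 7>1, C3: 3=3, C4: 5>4.
M is at least as good everywhere and strictly better somewhere (tied only at C1, C3), so M weakly but not strictly dominates T.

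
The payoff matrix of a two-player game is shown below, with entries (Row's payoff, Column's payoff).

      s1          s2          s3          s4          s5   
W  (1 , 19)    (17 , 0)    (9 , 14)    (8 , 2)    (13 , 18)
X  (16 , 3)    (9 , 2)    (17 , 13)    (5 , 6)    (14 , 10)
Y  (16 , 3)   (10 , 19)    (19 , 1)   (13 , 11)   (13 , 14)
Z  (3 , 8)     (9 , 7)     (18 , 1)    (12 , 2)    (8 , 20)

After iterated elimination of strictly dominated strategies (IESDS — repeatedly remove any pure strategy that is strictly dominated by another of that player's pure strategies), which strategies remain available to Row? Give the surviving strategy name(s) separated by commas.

W, X, Y

For Row, Y strictly dominates Z on the remaining columns (s1: 16>3, s2: 10>9, s3: 19>18, s4: 13>12, s5: 13>8); eliminate Z.
Column s4 is eliminated: s5 beats it against every remaining row (W: 18>2, X: 10>6, Y: 14>11).
Among the remaining strategies, none is strictly dominated by another pure strategy of the same player, so the elimination stops.
Surviving strategies — Row: {W, X, Y}; Column: {s1, s2, s3, s5}.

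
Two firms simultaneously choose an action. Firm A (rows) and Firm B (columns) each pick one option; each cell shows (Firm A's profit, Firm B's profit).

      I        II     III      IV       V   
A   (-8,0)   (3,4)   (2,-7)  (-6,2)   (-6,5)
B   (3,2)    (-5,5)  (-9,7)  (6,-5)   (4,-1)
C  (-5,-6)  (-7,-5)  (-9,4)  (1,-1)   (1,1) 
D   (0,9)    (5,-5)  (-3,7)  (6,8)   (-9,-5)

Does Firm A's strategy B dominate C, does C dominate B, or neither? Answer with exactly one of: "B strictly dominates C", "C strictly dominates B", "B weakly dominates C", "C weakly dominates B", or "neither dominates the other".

Compare B to C across each opponent action: I: 3>-5, II: -5>-7, III: -9=-9, IV: 6>1, V: 4>1.
B is at least as good everywhere and strictly better somewhere (tied only at III), so B weakly but not strictly dominates C.

B weakly dominates C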